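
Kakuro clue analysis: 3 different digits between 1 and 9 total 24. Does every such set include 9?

The only way to make 24 from 3 distinct digits is {7,8,9}, which contains 9.

Yes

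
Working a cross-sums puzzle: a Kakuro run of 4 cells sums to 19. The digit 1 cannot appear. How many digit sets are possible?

5

4 distinct digits from 1–9 sum between 10 and 30.
Dropping sets that contain 1.
Enumerating: {2,3,5,9}, {2,3,6,8}, {2,4,5,8}, {2,4,6,7}, {3,4,5,7}.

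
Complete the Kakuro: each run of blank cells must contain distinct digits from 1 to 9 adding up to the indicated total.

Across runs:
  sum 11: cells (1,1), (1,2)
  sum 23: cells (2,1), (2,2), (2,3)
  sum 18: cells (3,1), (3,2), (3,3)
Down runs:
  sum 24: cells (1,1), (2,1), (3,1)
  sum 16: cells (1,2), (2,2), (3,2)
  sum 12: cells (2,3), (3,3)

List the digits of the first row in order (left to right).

9 2

23 in 3 cells must be {6,8,9}; 24 in 3 cells must be {7,8,9}.
Nothing is forced directly, so branch on (2,1), whose candidates are 8 or 9. If (2,1) = 9: that forces (2,3) = 8, (3,3) = 4, (2,2) = 6, (3,1) = 8, after which (3,2) would have to be in {6} for the 18 across but in {1,2,3,7,8,9} for the 16 down — contradiction. So (2,1) = 8.
Given what's placed, (2,3) must be 9 to fit the 23 across and 12 down.
(3,3) = 12 − 9 = 3 completes the 12 down.
(2,2) = 23 − 17 = 6 completes the 23 across.
No cell is forced outright now. (1,1) can only be 7 or 9 (the digits allowed by both its 11 across and its 24 down). If (1,1) = 7: then (1,2) would have to be in {4} for the 11 across but in {1,2,3,7,8,9} for the 16 down — contradiction. So (1,1) = 9.
(1,2) = 11 − 9 = 2 completes the 11 across.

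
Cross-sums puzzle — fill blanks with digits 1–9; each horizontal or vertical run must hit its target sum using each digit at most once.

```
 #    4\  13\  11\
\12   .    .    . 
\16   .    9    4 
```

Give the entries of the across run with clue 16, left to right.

3 9 4

4 in 2 cells must be {1,3}.
R1C2 = 13 − 9 = 4 completes the 13 down.
R1C3 = 11 − 4 = 7 completes the 11 down.
R2C1 = 16 − 13 = 3 completes the 16 across.
R1C1 = 12 − 11 = 1 completes the 12 across.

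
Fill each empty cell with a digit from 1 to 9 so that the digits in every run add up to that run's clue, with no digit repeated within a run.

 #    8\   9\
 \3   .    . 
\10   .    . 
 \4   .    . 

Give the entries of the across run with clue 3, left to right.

1, 2

3 in 2 cells must be {1,2}; 4 in 2 cells must be {1,3}.
Nothing is forced directly, so branch on R1C1, whose candidates are 1 or 2. If R1C1 = 2: that forces R1C2 = 1, R2C1 = 1, after which R2C2 would have to be in {9} for the 10 across but in {2,3,5,6} for the 9 down — contradiction. So R1C1 = 1.
R1C2 = 3 − 1 = 2 completes the 3 across.
Given what's placed, R3C1 must be 3 to fit the 4 across and 8 down.
R3C2 = 4 − 3 = 1 completes the 4 across.
R2C1 = 8 − 4 = 4 completes the 8 down.
R2C2 = 10 − 4 = 6 completes the 10 across.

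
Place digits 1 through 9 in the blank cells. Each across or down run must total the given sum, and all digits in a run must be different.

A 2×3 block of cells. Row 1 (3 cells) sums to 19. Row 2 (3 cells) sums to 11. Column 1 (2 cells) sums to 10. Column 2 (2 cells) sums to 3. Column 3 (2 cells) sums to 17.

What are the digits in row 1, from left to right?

8 2 9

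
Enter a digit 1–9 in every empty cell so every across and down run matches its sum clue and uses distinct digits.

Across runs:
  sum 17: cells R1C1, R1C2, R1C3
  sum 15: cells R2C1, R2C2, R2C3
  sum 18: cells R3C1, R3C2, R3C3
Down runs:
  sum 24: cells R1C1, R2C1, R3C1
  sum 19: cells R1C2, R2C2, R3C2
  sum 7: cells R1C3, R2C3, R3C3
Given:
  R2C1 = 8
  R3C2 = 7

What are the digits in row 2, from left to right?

8, 3, 4

24 in 3 cells must be {7,8,9}; 7 in 3 cells must be {1,2,4}.
R3C1 = 9: the only remaining digit allowed by both the 18 across and the 24 down.
R3C3 = 18 − 16 = 2 completes the 18 across.
R1C1 = 24 − 17 = 7 completes the 24 down.
Nothing is forced directly, so branch on R1C3, whose candidates are 1 or 4. If R1C3 = 4: then R1C2 would have to be in {6} for the 17 across but in {3,4,8,9} for the 19 down — contradiction. So R1C3 = 1.
R1C2 = 17 − 8 = 9 completes the 17 across.
R2C2 = 19 − 16 = 3 completes the 19 down.
R2C3 = 15 − 11 = 4 completes the 15 across.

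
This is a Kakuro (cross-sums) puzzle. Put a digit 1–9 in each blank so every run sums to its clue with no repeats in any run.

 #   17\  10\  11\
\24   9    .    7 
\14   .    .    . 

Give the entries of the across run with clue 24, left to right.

9, 8, 7

24 in 3 cells must be {7,8,9}; 17 in 2 cells must be {8,9}.
R1C2 = 24 − 16 = 8 completes the 24 across.
R2C1 = 17 − 9 = 8 completes the 17 down.
R2C2 = 10 − 8 = 2 completes the 10 down.
R2C3 = 14 − 10 = 4 completes the 14 across.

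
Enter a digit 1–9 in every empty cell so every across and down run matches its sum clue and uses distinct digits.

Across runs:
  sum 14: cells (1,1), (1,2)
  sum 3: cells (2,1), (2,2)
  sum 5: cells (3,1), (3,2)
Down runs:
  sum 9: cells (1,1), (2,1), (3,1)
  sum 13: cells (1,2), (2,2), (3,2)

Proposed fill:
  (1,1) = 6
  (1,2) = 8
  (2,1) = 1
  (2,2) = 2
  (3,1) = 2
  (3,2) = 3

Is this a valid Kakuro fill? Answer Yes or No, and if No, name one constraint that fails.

Across: 6+8=14; 1+2=3; 2+3=5. Down: 6+1+2=9; 8+2+3=13. No digit repeats within any run.

Yes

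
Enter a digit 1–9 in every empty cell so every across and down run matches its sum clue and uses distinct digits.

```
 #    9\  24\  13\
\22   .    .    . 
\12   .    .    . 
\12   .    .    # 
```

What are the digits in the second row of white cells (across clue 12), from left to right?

1, 7, 4

24 in 3 cells must be {7,8,9}.
Nothing is forced directly, so branch on R1C1, whose candidates are 5 or 6. If R1C1 = 6: then R3C1 would have to be in {3,4,5,7,8,9} for the 12 across but in {1,2} for the 9 down — contradiction. So R1C1 = 5.
Given what's placed, R3C1 must be 3 to fit the 12 across and 9 down.
R3C2 = 12 − 3 = 9 completes the 12 across.
R1C2 = 8: the only remaining digit allowed by both the 22 across and the 24 down.
R1C3 = 22 − 13 = 9 completes the 22 across.
R2C1 = 9 − 8 = 1 completes the 9 down.
R2C2 = 24 − 17 = 7 completes the 24 down.
R2C3 = 12 − 8 = 4 completes the 12 across.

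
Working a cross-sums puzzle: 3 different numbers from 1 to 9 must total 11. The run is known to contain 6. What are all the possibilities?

{1,4,6}; {2,3,6}

3 distinct digits from 1–9 sum between 6 and 24.
Keeping only sets containing 6.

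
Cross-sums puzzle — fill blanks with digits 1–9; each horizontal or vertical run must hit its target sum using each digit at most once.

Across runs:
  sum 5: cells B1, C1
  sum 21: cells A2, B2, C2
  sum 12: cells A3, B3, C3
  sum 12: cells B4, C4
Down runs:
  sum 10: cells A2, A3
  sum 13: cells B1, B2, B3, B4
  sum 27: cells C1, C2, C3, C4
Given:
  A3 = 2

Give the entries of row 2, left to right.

8, 6, 7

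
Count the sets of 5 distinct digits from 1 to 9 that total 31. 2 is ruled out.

5 distinct digits from 1–9 sum between 15 and 35.
Dropping sets that contain 2.
Enumerating: {1,6,7,8,9}, {3,4,7,8,9}, {3,5,6,8,9}, {4,5,6,7,9}.

4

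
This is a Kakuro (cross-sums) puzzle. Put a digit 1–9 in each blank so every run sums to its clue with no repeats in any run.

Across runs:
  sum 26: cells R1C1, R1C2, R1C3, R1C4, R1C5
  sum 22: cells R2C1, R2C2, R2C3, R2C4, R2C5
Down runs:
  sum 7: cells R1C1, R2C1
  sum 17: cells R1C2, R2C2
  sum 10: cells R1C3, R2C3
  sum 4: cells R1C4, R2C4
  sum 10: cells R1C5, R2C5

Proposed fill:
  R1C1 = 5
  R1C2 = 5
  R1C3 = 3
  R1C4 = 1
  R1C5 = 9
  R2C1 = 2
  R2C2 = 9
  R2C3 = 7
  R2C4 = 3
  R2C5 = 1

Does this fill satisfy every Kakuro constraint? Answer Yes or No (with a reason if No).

No — the across run R1C1–R1C5 sums to 23, not 26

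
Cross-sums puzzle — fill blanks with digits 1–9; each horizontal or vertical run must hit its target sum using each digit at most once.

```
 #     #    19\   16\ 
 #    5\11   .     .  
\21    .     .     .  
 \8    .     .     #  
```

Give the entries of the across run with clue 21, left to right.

16 in 2 cells must be {7,9}.
The 21 across and the 5 down share only 4, so R2C1 = 4.
R2C3 = 9: the only remaining digit allowed by both the 21 across and the 16 down.
R3C1 = 5 − 4 = 1 completes the 5 down.
R3C2 = 8 − 1 = 7 completes the 8 across.
R1C3 = 16 − 9 = 7 completes the 16 down.
R2C2 = 21 − 13 = 8 completes the 21 across.
R1C2 = 11 − 7 = 4 completes the 11 across.

4 8 9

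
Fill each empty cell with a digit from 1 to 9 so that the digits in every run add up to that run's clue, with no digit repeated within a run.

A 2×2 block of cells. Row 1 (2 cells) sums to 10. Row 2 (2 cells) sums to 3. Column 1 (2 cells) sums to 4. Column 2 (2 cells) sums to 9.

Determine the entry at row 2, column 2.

2

3 in 2 cells must be {1,2}; 4 in 2 cells must be {1,3}.
The 3 across and the 4 down share only 1, so (2,1) = 1.
(2,2) = 3 − 1 = 2 completes the 3 across.
(1,1) = 4 − 1 = 3 completes the 4 down.
(1,2) = 10 − 3 = 7 completes the 10 across.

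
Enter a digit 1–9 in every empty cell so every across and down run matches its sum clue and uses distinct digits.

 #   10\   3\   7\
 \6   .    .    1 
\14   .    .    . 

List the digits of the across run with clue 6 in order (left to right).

6 in 3 cells must be {1,2,3}; 3 in 2 cells must be {1,2}.
Given what's placed, R1C2 must be 2 to fit the 6 across and 3 down.
R2C2 = 3 − 2 = 1 completes the 3 down.
R2C3 = 7 − 1 = 6 completes the 7 down.
R1C1 = 6 − 3 = 3 completes the 6 across.
R2C1 = 14 − 7 = 7 completes the 14 across.

3, 2, 1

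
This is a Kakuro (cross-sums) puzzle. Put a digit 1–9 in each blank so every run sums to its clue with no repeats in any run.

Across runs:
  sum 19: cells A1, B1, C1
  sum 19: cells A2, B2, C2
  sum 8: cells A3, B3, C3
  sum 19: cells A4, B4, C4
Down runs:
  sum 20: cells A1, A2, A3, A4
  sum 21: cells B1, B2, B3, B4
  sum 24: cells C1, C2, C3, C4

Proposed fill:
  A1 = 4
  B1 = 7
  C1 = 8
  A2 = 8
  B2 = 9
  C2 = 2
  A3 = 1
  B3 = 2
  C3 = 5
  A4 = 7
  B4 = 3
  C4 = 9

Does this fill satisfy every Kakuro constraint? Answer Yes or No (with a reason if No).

Across: 4+7+8=19; 8+9+2=19; 1+2+5=8; 7+3+9=19. Down: 4+8+1+7=20; 7+9+2+3=21; 8+2+5+9=24. No digit repeats within any run.

Yes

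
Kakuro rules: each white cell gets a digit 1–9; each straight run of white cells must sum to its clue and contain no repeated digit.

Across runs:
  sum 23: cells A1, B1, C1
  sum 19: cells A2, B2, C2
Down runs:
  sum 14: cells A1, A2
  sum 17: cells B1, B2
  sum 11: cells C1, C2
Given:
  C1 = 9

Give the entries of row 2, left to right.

8 9 2

23 in 3 cells must be {6,8,9}; 17 in 2 cells must be {8,9}.
Given what's placed, B1 must be 8 to fit the 23 across and 17 down.
B2 = 17 − 8 = 9 completes the 17 down.
C2 = 11 − 9 = 2 completes the 11 down.
A1 = 23 − 17 = 6 completes the 23 across.
A2 = 19 − 11 = 8 completes the 19 across.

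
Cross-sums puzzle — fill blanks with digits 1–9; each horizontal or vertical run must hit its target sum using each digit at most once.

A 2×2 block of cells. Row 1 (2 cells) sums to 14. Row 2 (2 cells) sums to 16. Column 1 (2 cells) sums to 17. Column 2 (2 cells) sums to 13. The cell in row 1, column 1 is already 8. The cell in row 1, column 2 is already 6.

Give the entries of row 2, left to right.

16 in 2 cells must be {7,9}; 17 in 2 cells must be {8,9}.
(2,1) = 17 − 8 = 9 completes the 17 down.
(2,2) = 16 − 9 = 7 completes the 16 across.

9 7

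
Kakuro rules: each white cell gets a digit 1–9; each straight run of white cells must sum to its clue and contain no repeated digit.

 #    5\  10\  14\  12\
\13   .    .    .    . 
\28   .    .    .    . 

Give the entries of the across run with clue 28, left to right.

4 7 9 8

Only 4 fits R2C1 under both its across sum 28 and down sum 5.
R1C1 = 5 − 4 = 1 completes the 5 down.
Nothing is forced directly, so branch on R1C3, whose candidates are 5 or 6. If R1C3 = 6: that forces R1C4 = 4, R2C3 = 8, after which R2C4 would have to be in {7,9} for the 28 across but in {8} for the 12 down — contradiction. So R1C3 = 5.
R2C3 = 14 − 5 = 9 completes the 14 down.
No cell is forced outright now. R2C2 can only be 7 or 8 (the digits allowed by both its 28 across and its 10 down). If R2C2 = 8: then R1C2 would have to be in {3,4} for the 13 across but in {2} for the 10 down — contradiction. So R2C2 = 7.
R1C2 = 10 − 7 = 3 completes the 10 down.
R1C4 = 13 − 9 = 4 completes the 13 across.
R2C4 = 28 − 20 = 8 completes the 28 across.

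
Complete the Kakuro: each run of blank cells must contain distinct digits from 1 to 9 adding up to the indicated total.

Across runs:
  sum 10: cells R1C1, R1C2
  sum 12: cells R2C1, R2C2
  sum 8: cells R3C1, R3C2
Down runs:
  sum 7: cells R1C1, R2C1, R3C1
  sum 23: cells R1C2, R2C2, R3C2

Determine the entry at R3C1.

2

7 in 3 cells must be {1,2,4}; 23 in 3 cells must be {6,8,9}.
The 12 across and the 7 down share only 4, so R2C1 = 4.
R2C2 = 12 − 4 = 8 completes the 12 across.
Given what's placed, R3C2 must be 6 to fit the 8 across and 23 down.
R1C2 = 23 − 14 = 9 completes the 23 down.
R3C1 = 8 − 6 = 2 completes the 8 across.
R1C1 = 10 − 9 = 1 completes the 10 across.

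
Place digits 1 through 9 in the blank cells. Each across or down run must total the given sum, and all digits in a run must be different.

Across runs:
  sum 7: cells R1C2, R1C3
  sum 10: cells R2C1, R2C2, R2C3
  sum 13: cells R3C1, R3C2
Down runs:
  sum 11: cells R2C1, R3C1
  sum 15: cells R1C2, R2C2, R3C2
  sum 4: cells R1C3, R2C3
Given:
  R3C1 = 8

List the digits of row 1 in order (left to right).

4 in 2 cells must be {1,3}.
R2C1 = 11 − 8 = 3 completes the 11 down.
R2C3 = 1: the only remaining digit allowed by both the 10 across and the 4 down.
R3C2 = 13 − 8 = 5 completes the 13 across.
R1C3 = 4 − 1 = 3 completes the 4 down.
R2C2 = 10 − 4 = 6 completes the 10 across.
R1C2 = 7 − 3 = 4 completes the 7 across.

4, 3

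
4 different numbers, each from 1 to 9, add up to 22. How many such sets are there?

11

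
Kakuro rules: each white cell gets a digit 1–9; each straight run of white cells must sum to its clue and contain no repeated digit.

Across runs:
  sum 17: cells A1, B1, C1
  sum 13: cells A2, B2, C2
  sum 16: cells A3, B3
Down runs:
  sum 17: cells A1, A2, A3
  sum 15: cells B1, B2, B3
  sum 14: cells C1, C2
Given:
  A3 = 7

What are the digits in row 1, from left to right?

9 2 6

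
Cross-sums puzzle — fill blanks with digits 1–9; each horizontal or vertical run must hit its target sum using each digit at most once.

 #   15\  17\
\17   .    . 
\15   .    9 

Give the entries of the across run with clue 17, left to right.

17 in 2 cells must be {8,9}.
R1C2 = 17 − 9 = 8 completes the 17 down.
R2C1 = 15 − 9 = 6 completes the 15 across.
R1C1 = 17 − 8 = 9 completes the 17 across.

9, 8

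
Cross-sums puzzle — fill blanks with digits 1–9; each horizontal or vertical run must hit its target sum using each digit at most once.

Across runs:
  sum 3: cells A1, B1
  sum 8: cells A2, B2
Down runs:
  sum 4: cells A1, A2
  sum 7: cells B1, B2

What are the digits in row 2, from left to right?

3 in 2 cells must be {1,2}; 4 in 2 cells must be {1,3}.
The 3 across and the 4 down share only 1, so A1 = 1.
B1 = 3 − 1 = 2 completes the 3 across.
A2 = 4 − 1 = 3 completes the 4 down.
B2 = 8 − 3 = 5 completes the 8 across.

3 5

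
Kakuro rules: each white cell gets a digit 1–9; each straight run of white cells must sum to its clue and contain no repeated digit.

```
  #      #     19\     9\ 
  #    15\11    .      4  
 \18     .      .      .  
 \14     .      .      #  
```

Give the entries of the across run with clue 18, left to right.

R1C2 = 11 − 4 = 7 completes the 11 across.
R2C3 = 9 − 4 = 5 completes the 9 down.
Nothing is forced directly, so branch on R2C2, whose candidates are 4 or 9. If R2C2 = 9: then R2C1 would have to be in {4} for the 18 across but in {6,7,8,9} for the 15 down — contradiction. So R2C2 = 4.
R2C1 = 18 − 9 = 9 completes the 18 across.
R3C1 = 15 − 9 = 6 completes the 15 down.
R3C2 = 14 − 6 = 8 completes the 14 across.

9 4 5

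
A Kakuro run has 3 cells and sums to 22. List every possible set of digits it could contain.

3 distinct digits from 1–9 sum between 6 and 24.

{5,8,9}; {6,7,9}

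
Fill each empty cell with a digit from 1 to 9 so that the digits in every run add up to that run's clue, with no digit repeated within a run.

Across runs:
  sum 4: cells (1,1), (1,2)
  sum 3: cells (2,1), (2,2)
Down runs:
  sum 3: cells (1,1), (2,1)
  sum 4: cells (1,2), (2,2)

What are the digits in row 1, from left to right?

4 in 2 cells must be {1,3}; 3 in 2 cells must be {1,2}.
The 4 across and the 3 down share only 1, so (1,1) = 1.
(1,2) = 4 − 1 = 3 completes the 4 across.
(2,1) = 3 − 1 = 2 completes the 3 down.
(2,2) = 3 − 2 = 1 completes the 3 across.

1 3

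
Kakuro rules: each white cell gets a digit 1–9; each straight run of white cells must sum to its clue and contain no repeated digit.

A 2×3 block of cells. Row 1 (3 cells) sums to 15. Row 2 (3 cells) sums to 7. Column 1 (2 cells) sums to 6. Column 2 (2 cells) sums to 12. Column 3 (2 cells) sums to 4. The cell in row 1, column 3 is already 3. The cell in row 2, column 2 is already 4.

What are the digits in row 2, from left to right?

7 in 3 cells must be {1,2,4}; 4 in 2 cells must be {1,3}.
(1,2) = 12 − 4 = 8 completes the 12 down.
(2,3) = 4 − 3 = 1 completes the 4 down.
(1,1) = 15 − 11 = 4 completes the 15 across.
(2,1) = 7 − 5 = 2 completes the 7 across.

2, 4, 1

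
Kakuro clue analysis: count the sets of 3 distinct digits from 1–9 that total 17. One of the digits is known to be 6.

3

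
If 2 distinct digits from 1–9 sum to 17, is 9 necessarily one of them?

Yes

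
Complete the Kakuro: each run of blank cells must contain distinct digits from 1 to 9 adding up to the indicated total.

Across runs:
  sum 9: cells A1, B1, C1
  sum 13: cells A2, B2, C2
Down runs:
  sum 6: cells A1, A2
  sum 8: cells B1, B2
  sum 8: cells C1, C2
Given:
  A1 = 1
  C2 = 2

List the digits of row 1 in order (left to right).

1 2 6

C1 = 8 − 2 = 6 completes the 8 down.
A2 = 6 − 1 = 5 completes the 6 down.
B2 = 13 − 7 = 6 completes the 13 across.
B1 = 9 − 7 = 2 completes the 9 across.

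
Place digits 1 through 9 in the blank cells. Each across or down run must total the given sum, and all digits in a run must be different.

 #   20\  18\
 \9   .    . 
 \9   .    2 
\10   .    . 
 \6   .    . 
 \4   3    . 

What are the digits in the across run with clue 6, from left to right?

4 in 2 cells must be {1,3}.
R2C1 = 9 − 2 = 7 completes the 9 across.
R5C2 = 4 − 3 = 1 completes the 4 across.
Nothing is forced directly, so branch on R3C1, whose candidates are 1 or 4. If R3C1 = 1: then R3C2 would have to be in {9} for the 10 across but in {3,4,5,6,7,8} for the 18 down — contradiction. So R3C1 = 4.
R3C2 = 10 − 4 = 6 completes the 10 across.
No cell is forced outright now. R1C1 can only be 1 or 5 (the digits allowed by both its 9 across and its 20 down). If R1C1 = 1: then R1C2 would have to be in {8} for the 9 across but in {4,5} for the 18 down — contradiction. So R1C1 = 5.
R1C2 = 9 − 5 = 4 completes the 9 across.
R4C1 = 20 − 19 = 1 completes the 20 down.
R4C2 = 6 − 1 = 5 completes the 6 across.

1 5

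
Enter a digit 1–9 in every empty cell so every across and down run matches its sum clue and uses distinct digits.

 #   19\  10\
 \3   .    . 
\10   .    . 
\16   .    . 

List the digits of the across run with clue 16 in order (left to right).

9 7

3 in 2 cells must be {1,2}; 16 in 2 cells must be {7,9}.
The 3 across and the 19 down share only 2, so R1C1 = 2.
R1C2 = 3 − 2 = 1 completes the 3 across.
Given what's placed, R3C1 must be 9 to fit the 16 across and 19 down.
R3C2 = 16 − 9 = 7 completes the 16 across.
R2C1 = 19 − 11 = 8 completes the 19 down.
R2C2 = 10 − 8 = 2 completes the 10 across.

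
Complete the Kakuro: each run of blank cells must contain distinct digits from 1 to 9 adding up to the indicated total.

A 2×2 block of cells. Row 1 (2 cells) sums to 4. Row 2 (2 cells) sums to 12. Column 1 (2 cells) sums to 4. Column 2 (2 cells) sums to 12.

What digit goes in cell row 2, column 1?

3

4 in 2 cells must be {1,3}.
The 4 across and the 12 down share only 3, so (1,2) = 3.
The 12 across and the 4 down share only 3, so (2,1) = 3.
(2,2) = 12 − 3 = 9 completes the 12 across.
(1,1) = 4 − 3 = 1 completes the 4 across.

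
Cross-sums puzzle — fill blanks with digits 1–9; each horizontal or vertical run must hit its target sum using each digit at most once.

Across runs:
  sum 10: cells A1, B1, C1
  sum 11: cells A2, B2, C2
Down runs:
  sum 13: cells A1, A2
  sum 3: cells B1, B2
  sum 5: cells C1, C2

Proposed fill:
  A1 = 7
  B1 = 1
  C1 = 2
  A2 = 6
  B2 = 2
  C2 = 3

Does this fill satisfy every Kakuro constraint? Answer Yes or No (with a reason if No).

Across: 7+1+2=10; 6+2+3=11. Down: 7+6=13; 1+2=3; 2+3=5. No digit repeats within any run.

Yes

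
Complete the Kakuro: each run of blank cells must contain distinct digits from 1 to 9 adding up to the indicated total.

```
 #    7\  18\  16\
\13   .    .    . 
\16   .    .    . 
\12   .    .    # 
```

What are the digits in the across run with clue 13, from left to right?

7 in 3 cells must be {1,2,4}; 16 in 2 cells must be {7,9}.
Only 4 fits R3C1 under both its across sum 12 and down sum 7.
R3C2 = 12 − 4 = 8 completes the 12 across.
Nothing is forced directly, so branch on R2C3, whose candidates are 7 or 9. If R2C3 = 7: that forces R1C3 = 9, R2C1 = 1, after which R2C2 would have to be in {8} for the 16 across but in {1,3,4,6,7,9} for the 18 down — contradiction. So R2C3 = 9.
R1C3 = 16 − 9 = 7 completes the 16 down.
No cell is forced outright now. R1C1 can only be 1 or 2 (the digits allowed by both its 13 across and its 7 down). If R1C1 = 1: then R1C2 would have to be in {5} for the 13 across but in {1,3,4,6,7,9} for the 18 down — contradiction. So R1C1 = 2.
R1C2 = 13 − 9 = 4 completes the 13 across.

2 4 7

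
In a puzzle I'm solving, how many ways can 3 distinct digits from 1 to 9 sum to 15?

8

3 distinct digits from 1–9 sum between 6 and 24.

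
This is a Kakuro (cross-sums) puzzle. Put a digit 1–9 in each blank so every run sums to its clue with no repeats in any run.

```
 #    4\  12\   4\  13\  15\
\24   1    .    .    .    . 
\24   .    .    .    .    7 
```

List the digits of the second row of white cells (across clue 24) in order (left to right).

3 5 1 8 7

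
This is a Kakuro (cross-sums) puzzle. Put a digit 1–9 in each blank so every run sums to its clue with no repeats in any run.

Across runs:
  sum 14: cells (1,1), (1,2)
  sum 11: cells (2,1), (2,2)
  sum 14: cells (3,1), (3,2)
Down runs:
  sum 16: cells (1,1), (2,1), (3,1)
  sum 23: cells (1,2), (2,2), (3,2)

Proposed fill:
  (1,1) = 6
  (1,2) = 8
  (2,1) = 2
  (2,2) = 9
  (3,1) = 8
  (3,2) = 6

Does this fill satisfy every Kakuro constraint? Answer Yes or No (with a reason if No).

Across: 6+8=14; 2+9=11; 8+6=14. Down: 6+2+8=16; 8+9+6=23. No digit repeats within any run.

Yes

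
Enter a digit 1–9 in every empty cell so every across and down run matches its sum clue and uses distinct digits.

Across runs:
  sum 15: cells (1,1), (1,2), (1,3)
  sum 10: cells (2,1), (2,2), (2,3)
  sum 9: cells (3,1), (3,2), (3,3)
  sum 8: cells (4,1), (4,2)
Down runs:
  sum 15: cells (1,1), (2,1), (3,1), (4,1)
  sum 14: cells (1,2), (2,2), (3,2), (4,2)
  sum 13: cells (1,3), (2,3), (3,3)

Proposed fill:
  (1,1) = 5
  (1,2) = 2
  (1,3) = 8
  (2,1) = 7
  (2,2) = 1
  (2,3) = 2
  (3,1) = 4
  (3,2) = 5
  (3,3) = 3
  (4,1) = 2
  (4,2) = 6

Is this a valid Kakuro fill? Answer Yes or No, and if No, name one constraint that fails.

No — the across run (3,1)–(3,3) sums to 12, not 9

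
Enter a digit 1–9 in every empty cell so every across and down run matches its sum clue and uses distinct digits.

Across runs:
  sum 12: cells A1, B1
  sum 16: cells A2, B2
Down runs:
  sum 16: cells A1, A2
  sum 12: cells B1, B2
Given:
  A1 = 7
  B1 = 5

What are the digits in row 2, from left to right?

16 in 2 cells must be {7,9}.
A2 = 16 − 7 = 9 completes the 16 down.
B2 = 16 − 9 = 7 completes the 16 across.

9, 7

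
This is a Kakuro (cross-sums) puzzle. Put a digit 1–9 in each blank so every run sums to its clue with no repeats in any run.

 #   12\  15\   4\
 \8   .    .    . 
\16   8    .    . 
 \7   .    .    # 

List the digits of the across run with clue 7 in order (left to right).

1 6

4 in 2 cells must be {1,3}.
No cell is forced outright now. R2C3 can only be 1 or 3 (the digits allowed by both its 16 across and its 4 down). If R2C3 = 1: that forces R1C3 = 3, R2C2 = 7, R1C1 = 1, after which R1C2 would have to be in {4} for the 8 across but in {2,3,5,6} for the 15 down — contradiction. So R2C3 = 3.
R1C3 = 4 − 3 = 1 completes the 4 down.
R2C2 = 16 − 11 = 5 completes the 16 across.
R1C1 = 3: the only remaining digit allowed by both the 8 across and the 12 down.
R1C2 = 8 − 4 = 4 completes the 8 across.
R3C1 = 12 − 11 = 1 completes the 12 down.
R3C2 = 7 − 1 = 6 completes the 7 across.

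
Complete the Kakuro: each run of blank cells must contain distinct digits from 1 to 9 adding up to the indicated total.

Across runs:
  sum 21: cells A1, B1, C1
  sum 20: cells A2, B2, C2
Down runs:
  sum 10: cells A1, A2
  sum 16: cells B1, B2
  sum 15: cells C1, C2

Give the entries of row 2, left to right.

4, 9, 7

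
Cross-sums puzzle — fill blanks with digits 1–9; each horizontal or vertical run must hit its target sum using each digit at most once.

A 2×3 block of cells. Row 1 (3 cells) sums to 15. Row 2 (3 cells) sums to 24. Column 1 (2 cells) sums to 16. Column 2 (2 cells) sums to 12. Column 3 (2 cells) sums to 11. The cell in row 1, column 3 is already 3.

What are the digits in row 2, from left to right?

24 in 3 cells must be {7,8,9}; 16 in 2 cells must be {7,9}.
(1,1) = 7: the only remaining digit allowed by both the 15 across and the 16 down.
(1,2) = 15 − 10 = 5 completes the 15 across.
(2,1) = 16 − 7 = 9 completes the 16 down.
(2,2) = 12 − 5 = 7 completes the 12 down.
(2,3) = 24 − 16 = 8 completes the 24 across.

9 7 8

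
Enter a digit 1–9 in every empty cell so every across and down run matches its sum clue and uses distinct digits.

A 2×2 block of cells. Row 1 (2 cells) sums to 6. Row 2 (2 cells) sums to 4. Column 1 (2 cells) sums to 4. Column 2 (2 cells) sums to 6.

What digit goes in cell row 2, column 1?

3

4 in 2 cells must be {1,3}.
The 6 across and the 4 down share only 1, so (1,1) = 1.
(1,2) = 6 − 1 = 5 completes the 6 across.
(2,1) = 4 − 1 = 3 completes the 4 down.
(2,2) = 4 − 3 = 1 completes the 4 across.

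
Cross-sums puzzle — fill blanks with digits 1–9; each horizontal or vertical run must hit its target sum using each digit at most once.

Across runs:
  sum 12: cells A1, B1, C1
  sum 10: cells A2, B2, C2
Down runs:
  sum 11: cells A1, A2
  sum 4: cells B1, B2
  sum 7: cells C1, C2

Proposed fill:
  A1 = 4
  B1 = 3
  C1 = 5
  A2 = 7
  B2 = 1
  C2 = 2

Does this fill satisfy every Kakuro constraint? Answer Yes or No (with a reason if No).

Yes

Across: 4+3+5=12; 7+1+2=10. Down: 4+7=11; 3+1=4; 5+2=7. No digit repeats within any run.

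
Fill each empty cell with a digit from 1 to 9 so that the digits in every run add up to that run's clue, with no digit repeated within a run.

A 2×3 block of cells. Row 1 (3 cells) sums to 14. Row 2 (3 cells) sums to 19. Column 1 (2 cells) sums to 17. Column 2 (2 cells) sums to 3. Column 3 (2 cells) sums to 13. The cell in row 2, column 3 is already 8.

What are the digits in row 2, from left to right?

17 in 2 cells must be {8,9}; 3 in 2 cells must be {1,2}.
(1,3) = 13 − 8 = 5 completes the 13 down.
(2,1) = 9: the only remaining digit allowed by both the 19 across and the 17 down.
(2,2) = 19 − 17 = 2 completes the 19 across.
(1,1) = 17 − 9 = 8 completes the 17 down.
(1,2) = 14 − 13 = 1 completes the 14 across.

9 2 8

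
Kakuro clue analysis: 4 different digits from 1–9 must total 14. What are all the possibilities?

{1,2,3,8}; {1,2,4,7}; {1,2,5,6}; {1,3,4,6}; {2,3,4,5}

4 distinct digits from 1–9 sum between 10 and 30.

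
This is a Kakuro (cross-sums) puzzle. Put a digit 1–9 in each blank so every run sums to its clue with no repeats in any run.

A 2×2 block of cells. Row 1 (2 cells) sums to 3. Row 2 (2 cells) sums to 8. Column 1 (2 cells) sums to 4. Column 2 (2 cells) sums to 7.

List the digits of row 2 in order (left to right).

3 5

3 in 2 cells must be {1,2}; 4 in 2 cells must be {1,3}.
The 3 across and the 4 down share only 1, so (1,1) = 1.
(1,2) = 3 − 1 = 2 completes the 3 across.
(2,1) = 4 − 1 = 3 completes the 4 down.
(2,2) = 8 − 3 = 5 completes the 8 across.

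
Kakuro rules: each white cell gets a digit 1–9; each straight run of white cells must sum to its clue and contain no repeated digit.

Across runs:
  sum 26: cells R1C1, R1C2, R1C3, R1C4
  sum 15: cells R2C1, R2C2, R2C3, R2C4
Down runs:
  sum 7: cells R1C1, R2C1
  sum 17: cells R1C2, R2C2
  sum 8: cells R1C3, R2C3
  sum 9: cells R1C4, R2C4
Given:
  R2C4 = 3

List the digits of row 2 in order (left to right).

2, 9, 1, 3

17 in 2 cells must be {8,9}.
R1C4 = 9 − 3 = 6 completes the 9 down.
R2C2 = 9: the only remaining digit allowed by both the 15 across and the 17 down.
R1C2 = 17 − 9 = 8 completes the 17 down.
No cell is forced outright now. R1C1 can only be 3 or 5 (the digits allowed by both its 26 across and its 7 down). If R1C1 = 3: then R1C3 would have to be in {9} for the 26 across but in {1,2,3,5,6,7} for the 8 down — contradiction. So R1C1 = 5.
R1C3 = 26 − 19 = 7 completes the 26 across.
R2C1 = 7 − 5 = 2 completes the 7 down.
R2C3 = 15 − 14 = 1 completes the 15 across.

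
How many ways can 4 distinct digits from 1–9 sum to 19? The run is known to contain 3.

5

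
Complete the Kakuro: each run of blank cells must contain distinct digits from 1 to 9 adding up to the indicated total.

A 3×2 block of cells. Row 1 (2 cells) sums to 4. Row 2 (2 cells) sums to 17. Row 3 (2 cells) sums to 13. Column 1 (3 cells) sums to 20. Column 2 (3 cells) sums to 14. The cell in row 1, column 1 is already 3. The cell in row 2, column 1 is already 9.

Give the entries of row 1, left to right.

4 in 2 cells must be {1,3}; 17 in 2 cells must be {8,9}.
(1,2) = 4 − 3 = 1 completes the 4 across.
(2,2) = 17 − 9 = 8 completes the 17 across.
(3,1) = 20 − 12 = 8 completes the 20 down.
(3,2) = 13 − 8 = 5 completes the 13 across.

3, 1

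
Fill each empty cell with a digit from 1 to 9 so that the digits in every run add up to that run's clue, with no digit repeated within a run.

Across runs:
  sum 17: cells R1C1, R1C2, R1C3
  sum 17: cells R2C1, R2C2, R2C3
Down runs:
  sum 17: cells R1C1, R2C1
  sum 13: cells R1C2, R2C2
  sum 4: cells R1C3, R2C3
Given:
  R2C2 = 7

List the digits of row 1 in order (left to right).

8, 6, 3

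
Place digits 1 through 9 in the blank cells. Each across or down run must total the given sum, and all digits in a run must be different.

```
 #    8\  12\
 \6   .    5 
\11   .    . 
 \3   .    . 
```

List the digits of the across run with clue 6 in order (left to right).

3 in 2 cells must be {1,2}.
R1C1 = 6 − 5 = 1 completes the 6 across.
Given what's placed, R3C1 must be 2 to fit the 3 across and 8 down.
R3C2 = 3 − 2 = 1 completes the 3 across.
R2C1 = 8 − 3 = 5 completes the 8 down.
R2C2 = 11 − 5 = 6 completes the 11 across.

1, 5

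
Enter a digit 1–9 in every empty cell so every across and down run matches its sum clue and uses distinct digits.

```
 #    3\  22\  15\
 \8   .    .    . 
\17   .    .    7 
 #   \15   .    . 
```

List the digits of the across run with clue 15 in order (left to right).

9 6

3 in 2 cells must be {1,2}.
The 8 across and the 22 down share only 5, so R1C2 = 5.
Given what's placed, R1C3 must be 2 to fit the 8 across and 15 down.
R3C3 = 15 − 9 = 6 completes the 15 down.
R1C1 = 8 − 7 = 1 completes the 8 across.
R2C1 = 3 − 1 = 2 completes the 3 down.
R2C2 = 17 − 9 = 8 completes the 17 across.
R3C2 = 15 − 6 = 9 completes the 15 across.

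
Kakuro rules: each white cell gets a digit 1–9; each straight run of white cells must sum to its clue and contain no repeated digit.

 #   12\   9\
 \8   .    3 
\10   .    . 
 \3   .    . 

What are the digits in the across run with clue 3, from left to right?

1 2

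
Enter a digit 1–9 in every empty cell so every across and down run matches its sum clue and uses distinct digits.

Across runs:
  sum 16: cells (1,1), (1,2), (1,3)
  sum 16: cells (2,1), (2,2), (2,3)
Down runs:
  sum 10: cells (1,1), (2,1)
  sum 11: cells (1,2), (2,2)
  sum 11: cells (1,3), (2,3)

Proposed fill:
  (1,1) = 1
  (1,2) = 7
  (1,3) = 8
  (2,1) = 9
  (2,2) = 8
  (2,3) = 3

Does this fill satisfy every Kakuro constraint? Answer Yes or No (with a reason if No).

No — the down run (1,2)–(2,2) sums to 15, not 11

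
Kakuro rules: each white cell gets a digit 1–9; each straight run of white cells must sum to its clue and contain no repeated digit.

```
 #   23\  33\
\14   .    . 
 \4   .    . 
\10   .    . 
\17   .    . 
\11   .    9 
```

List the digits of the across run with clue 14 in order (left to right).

8 6

4 in 2 cells must be {1,3}; 17 in 2 cells must be {8,9}.
R2C2 = 3: the only remaining digit allowed by both the 4 across and the 33 down.
R4C2 = 8: the only remaining digit allowed by both the 17 across and the 33 down.
R5C1 = 11 − 9 = 2 completes the 11 across.
R1C2 = 6: the only remaining digit allowed by both the 14 across and the 33 down.
R2C1 = 4 − 3 = 1 completes the 4 across.
R3C2 = 33 − 26 = 7 completes the 33 down.
R4C1 = 17 − 8 = 9 completes the 17 across.
R1C1 = 14 − 6 = 8 completes the 14 across.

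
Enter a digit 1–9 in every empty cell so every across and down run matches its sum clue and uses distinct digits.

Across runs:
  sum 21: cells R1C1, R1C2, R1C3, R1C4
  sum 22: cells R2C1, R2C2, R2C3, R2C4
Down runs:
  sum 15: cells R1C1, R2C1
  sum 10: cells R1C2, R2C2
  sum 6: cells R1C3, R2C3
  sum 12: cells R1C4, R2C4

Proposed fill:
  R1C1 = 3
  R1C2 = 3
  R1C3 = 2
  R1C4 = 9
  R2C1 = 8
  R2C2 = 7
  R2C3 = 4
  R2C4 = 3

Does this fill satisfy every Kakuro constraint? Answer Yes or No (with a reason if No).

No — the across run R1C1–R1C4 sums to 17, not 21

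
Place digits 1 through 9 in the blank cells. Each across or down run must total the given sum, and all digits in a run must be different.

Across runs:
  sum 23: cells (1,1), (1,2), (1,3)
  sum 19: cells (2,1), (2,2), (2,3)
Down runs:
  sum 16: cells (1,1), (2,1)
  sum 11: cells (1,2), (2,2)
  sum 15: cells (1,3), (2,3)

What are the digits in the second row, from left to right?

7 3 9

23 in 3 cells must be {6,8,9}; 16 in 2 cells must be {7,9}.
The 23 across and the 16 down share only 9, so (1,1) = 9.
(2,1) = 16 − 9 = 7 completes the 16 down.
Nothing is forced directly, so branch on (2,3), whose candidates are 8 or 9. If (2,3) = 8: then (1,3) would have to be in {6,8} for the 23 across but in {7} for the 15 down — contradiction. So (2,3) = 9.
(1,3) = 15 − 9 = 6 completes the 15 down.
(2,2) = 19 − 16 = 3 completes the 19 across.
(1,2) = 23 − 15 = 8 completes the 23 across.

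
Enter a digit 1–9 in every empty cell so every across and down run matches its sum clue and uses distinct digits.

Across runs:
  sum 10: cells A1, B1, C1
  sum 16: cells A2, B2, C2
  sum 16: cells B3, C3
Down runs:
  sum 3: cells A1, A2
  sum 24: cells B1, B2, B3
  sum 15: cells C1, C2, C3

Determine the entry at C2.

6

16 in 2 cells must be {7,9}; 3 in 2 cells must be {1,2}; 24 in 3 cells must be {7,8,9}.
Only 7 fits B1 under both its across sum 10 and down sum 24.
Given what's placed, B3 must be 9 to fit the 16 across and 24 down.
C3 = 16 − 9 = 7 completes the 16 across.
C1 = 2: the only remaining digit allowed by both the 10 across and the 15 down.
B2 = 24 − 16 = 8 completes the 24 down.
C2 = 15 − 9 = 6 completes the 15 down.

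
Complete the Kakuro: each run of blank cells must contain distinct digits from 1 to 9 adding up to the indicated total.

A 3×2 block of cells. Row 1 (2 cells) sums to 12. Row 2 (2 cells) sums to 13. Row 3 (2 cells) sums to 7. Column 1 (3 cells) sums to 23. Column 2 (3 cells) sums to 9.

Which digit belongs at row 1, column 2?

3

23 in 3 cells must be {6,8,9}.
The 7 across and the 23 down share only 6, so (3,1) = 6.
(3,2) = 7 − 6 = 1 completes the 7 across.
Nothing is forced directly, so branch on (1,1), whose candidates are 8 or 9. If (1,1) = 8: then (1,2) would have to be in {4} for the 12 across but in {2,3,5,6} for the 9 down — contradiction. So (1,1) = 9.
(1,2) = 12 − 9 = 3 completes the 12 across.
(2,1) = 23 − 15 = 8 completes the 23 down.
(2,2) = 13 − 8 = 5 completes the 13 across.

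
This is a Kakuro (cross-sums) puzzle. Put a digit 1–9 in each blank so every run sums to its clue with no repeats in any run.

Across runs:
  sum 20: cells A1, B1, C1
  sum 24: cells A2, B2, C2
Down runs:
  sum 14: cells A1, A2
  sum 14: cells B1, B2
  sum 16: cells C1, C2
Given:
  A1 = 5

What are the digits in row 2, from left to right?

24 in 3 cells must be {7,8,9}; 16 in 2 cells must be {7,9}.
A2 = 14 − 5 = 9 completes the 14 down.
Given what's placed, B2 must be 8 to fit the 24 across and 14 down.
C2 = 24 − 17 = 7 completes the 24 across.
B1 = 14 − 8 = 6 completes the 14 down.
C1 = 20 − 11 = 9 completes the 20 across.

9, 8, 7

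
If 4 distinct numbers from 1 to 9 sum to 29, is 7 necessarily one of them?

The only way to make 29 from 4 distinct digits is {5,7,8,9}, which contains 7.

Yes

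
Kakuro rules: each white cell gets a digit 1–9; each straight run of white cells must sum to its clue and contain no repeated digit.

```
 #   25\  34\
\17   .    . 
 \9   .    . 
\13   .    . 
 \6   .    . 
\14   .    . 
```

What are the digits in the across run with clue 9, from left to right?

3 6

17 in 2 cells must be {8,9}; 34 in 5 cells must be {4,6,7,8,9}.
Only 4 fits R4C2 under both its across sum 6 and down sum 34.
R4C1 = 6 − 4 = 2 completes the 6 across.
Nothing is forced directly, so branch on R2C2, whose candidates are 6 or 7 or 8. If R2C2 = 7: then R2C1 would have to be in {2} for the 9 across but in {1,3,4,5,6,7,8,9} for the 25 down — contradiction. If R2C2 = 8: that forces R1C2 = 9, R2C1 = 1, R5C2 = 6, R1C1 = 8, R3C2 = 7, after which R5C1 would have to be in {8} for the 14 across but in {5,9} for the 25 down — contradiction. So R2C2 = 6.
R2C1 = 9 − 6 = 3 completes the 9 across.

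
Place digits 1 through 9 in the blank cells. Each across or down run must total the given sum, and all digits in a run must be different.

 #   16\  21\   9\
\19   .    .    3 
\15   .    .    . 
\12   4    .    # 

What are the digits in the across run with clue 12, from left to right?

R2C3 = 9 − 3 = 6 completes the 9 down.
R3C2 = 12 − 4 = 8 completes the 12 across.
No cell is forced outright now. R2C1 can only be 5 or 7 (the digits allowed by both its 15 across and its 16 down). If R2C1 = 7: then R1C1 would have to be in {7,9} for the 19 across but in {5} for the 16 down — contradiction. So R2C1 = 5.
R1C1 = 16 − 9 = 7 completes the 16 down.
R1C2 = 19 − 10 = 9 completes the 19 across.
R2C2 = 15 − 11 = 4 completes the 15 across.

4, 8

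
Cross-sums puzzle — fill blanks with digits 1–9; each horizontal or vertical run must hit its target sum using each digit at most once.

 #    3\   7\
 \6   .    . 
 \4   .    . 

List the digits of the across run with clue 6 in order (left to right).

4 in 2 cells must be {1,3}; 3 in 2 cells must be {1,2}.
The 4 across and the 3 down share only 1, so R2C1 = 1.
R2C2 = 4 − 1 = 3 completes the 4 across.
R1C1 = 3 − 1 = 2 completes the 3 down.
R1C2 = 6 − 2 = 4 completes the 6 across.

2 4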